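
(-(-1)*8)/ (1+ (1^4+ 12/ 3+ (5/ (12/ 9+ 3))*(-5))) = 104/ 3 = 34.67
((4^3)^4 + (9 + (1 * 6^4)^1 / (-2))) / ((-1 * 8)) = -16776577 / 8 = -2097072.12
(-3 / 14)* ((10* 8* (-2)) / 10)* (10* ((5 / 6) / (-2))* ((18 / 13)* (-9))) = 178.02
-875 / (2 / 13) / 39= -875 / 6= -145.83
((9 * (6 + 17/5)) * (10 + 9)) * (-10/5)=-16074/5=-3214.80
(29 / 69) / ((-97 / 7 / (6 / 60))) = -203 / 66930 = -0.00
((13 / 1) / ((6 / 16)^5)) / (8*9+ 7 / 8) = 3407872 / 141669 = 24.06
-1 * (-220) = 220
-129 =-129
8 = 8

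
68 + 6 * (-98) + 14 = -506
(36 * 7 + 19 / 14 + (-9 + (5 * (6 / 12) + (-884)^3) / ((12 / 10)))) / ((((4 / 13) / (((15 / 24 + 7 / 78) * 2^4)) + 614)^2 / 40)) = -61074.59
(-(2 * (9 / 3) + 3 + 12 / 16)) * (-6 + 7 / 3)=143 / 4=35.75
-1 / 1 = -1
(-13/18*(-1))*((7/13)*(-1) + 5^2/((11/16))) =5123/198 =25.87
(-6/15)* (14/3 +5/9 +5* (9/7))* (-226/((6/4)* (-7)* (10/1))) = -331768/33075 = -10.03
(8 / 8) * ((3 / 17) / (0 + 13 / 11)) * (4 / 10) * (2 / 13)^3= 528 / 2427685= 0.00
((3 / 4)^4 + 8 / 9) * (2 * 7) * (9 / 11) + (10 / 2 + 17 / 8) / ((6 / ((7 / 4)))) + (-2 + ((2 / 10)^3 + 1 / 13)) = 31961429 / 2288000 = 13.97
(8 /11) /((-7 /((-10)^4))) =-80000 /77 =-1038.96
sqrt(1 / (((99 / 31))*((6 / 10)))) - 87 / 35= -87 / 35 + sqrt(5115) / 99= -1.76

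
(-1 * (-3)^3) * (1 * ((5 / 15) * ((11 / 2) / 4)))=99 / 8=12.38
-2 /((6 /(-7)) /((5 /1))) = 35 /3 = 11.67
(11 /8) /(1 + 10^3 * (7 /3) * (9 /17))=187 /168136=0.00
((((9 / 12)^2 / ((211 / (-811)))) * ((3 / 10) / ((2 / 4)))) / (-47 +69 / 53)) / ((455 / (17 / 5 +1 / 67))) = 12765951 / 59919674500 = 0.00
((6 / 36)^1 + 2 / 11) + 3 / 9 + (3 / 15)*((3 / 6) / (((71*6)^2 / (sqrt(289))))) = 13610887 / 19962360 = 0.68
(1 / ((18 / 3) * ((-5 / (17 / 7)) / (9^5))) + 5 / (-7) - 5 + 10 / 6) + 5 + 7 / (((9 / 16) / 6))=-987953 / 210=-4704.54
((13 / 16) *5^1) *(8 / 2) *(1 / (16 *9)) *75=1625 / 192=8.46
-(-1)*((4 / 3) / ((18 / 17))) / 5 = 34 / 135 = 0.25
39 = 39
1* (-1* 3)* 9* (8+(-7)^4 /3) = -21825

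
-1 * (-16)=16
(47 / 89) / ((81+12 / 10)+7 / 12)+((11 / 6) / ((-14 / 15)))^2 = 1339451455 / 346577392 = 3.86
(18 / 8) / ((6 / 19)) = 57 / 8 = 7.12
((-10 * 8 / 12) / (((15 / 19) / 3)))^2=5776 / 9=641.78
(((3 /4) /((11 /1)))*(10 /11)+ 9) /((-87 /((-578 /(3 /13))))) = 2746367 /10527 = 260.89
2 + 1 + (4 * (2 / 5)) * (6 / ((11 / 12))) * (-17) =-9627 / 55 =-175.04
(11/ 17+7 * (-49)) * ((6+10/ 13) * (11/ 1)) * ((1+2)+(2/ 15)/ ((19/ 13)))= -330889504/ 4199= -78801.98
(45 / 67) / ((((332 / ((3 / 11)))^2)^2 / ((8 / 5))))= 729 / 1489731123519584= 0.00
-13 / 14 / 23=-13 / 322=-0.04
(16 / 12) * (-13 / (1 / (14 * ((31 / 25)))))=-300.91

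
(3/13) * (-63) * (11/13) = -2079/169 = -12.30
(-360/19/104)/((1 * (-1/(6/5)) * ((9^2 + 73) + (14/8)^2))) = 0.00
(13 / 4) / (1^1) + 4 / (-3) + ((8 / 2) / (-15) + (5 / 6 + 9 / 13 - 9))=-4543 / 780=-5.82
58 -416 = -358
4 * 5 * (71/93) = 1420/93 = 15.27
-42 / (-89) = 42 / 89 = 0.47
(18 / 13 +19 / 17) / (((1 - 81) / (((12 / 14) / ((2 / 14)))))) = -1659 / 8840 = -0.19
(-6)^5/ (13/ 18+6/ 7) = -979776/ 199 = -4923.50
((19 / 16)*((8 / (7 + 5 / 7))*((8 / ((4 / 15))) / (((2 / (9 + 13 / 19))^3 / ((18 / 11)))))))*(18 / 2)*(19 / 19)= 245286720 / 3971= 61769.51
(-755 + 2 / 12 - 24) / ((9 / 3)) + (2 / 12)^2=-3115 / 12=-259.58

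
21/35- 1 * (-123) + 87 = 1053/5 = 210.60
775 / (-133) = -775 / 133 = -5.83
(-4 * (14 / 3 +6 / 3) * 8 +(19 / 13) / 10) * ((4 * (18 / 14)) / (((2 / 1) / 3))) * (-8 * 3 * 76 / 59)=1364875488 / 26845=50842.82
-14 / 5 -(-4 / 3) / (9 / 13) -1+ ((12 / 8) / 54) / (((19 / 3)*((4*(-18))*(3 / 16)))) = -28847 / 15390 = -1.87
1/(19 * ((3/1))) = 1/57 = 0.02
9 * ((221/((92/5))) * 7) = 69615/92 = 756.68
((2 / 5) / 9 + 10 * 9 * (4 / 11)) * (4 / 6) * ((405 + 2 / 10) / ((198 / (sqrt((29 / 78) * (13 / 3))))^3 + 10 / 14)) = -11221886386312 / 25570027232704827517095 + 131825914554128256 * sqrt(58) / 430471838934424705675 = 0.00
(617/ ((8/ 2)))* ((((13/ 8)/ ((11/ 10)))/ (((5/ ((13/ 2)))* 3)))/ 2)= 104273/ 2112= 49.37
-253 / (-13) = 253 / 13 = 19.46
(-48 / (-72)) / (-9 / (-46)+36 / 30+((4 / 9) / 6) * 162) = 460 / 9243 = 0.05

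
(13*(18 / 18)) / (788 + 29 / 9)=117 / 7121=0.02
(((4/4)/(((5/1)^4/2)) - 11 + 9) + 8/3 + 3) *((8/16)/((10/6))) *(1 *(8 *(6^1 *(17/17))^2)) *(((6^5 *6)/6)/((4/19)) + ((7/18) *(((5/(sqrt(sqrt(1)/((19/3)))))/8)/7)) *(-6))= 36598552704/3125 - 13762 *sqrt(57)/625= 11711370.62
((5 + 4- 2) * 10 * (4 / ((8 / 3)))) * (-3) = -315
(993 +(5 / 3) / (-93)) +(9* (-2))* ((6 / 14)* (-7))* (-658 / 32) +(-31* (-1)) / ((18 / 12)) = -215893 / 2232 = -96.73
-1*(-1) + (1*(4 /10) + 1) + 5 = 37 /5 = 7.40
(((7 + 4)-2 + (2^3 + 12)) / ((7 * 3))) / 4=29 / 84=0.35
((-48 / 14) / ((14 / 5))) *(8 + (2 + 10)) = -1200 / 49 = -24.49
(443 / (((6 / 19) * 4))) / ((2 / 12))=8417 / 4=2104.25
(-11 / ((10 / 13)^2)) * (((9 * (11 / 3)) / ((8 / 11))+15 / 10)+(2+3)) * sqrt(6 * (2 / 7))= -154297 * sqrt(21) / 560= -1262.64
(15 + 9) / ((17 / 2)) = 48 / 17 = 2.82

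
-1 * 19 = -19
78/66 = 13/11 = 1.18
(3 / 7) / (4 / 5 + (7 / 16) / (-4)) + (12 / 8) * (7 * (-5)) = -160515 / 3094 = -51.88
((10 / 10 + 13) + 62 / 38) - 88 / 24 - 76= -3650 / 57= -64.04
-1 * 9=-9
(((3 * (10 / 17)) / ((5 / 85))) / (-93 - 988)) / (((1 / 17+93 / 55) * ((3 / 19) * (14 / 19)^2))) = -32065825 / 173314568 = -0.19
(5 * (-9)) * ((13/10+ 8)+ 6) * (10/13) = -6885/13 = -529.62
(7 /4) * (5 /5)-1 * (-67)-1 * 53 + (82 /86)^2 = 123211 /7396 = 16.66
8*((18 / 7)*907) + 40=130888 / 7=18698.29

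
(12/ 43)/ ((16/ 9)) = 27/ 172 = 0.16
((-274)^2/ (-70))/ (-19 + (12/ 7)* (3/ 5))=37538/ 629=59.68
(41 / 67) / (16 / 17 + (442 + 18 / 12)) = 1394 / 1012437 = 0.00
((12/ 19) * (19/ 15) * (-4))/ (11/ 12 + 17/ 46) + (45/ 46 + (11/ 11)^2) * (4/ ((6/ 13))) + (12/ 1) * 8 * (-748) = -8792889679/ 122475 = -71793.34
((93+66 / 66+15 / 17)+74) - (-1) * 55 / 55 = 2888 / 17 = 169.88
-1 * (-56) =56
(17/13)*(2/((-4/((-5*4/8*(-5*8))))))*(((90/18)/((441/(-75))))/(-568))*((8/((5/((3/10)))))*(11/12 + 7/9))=-129625/1628172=-0.08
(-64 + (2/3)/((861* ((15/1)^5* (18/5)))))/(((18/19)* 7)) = -4293255959981/444860403750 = -9.65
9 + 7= 16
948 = 948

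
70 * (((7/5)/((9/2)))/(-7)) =-28/9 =-3.11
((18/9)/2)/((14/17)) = 17/14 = 1.21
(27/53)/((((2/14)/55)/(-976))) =-10145520/53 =-191424.91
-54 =-54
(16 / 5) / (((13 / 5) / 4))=64 / 13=4.92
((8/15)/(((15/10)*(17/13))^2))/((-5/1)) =-5408/195075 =-0.03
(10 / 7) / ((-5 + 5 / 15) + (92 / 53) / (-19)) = -15105 / 50309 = -0.30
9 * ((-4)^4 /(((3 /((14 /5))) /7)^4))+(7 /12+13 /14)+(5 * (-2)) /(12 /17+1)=19173431546177 /4567500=4197795.63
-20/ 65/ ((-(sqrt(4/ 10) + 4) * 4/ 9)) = 30/ 169 -3 * sqrt(10)/ 338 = 0.15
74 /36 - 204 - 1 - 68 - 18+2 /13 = -288.79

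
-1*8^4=-4096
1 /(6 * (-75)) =-1 /450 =-0.00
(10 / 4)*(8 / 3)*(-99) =-660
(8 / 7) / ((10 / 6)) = 0.69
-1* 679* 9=-6111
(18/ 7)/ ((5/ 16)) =288/ 35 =8.23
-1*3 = -3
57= 57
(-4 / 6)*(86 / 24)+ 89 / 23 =613 / 414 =1.48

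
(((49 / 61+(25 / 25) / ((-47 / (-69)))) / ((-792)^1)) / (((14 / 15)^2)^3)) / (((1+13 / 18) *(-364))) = 421453125 / 60897433967552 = 0.00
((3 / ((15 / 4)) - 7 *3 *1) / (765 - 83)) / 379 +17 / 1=21970529 / 1292390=17.00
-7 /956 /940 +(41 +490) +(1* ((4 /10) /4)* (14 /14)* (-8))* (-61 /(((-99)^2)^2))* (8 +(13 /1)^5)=3056919676095991 /5754866656176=531.19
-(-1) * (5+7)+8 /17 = 212 /17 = 12.47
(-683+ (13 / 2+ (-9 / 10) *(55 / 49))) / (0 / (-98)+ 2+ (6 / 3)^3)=-16599 / 245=-67.75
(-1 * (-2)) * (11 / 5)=22 / 5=4.40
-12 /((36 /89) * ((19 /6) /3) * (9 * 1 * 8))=-0.39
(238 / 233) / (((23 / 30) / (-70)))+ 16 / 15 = -7411256 / 80385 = -92.20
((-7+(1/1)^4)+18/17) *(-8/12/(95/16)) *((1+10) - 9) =1792/1615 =1.11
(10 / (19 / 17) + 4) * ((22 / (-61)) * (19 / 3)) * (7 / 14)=-902 / 61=-14.79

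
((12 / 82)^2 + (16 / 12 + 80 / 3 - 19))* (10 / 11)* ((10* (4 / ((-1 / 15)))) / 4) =-22747500 / 18491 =-1230.19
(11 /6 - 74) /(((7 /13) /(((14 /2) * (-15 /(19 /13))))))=365885 /38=9628.55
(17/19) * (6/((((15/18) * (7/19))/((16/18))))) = 544/35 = 15.54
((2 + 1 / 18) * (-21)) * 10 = -1295 / 3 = -431.67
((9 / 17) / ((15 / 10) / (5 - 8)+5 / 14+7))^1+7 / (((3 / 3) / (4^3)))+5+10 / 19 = 2344223 / 5168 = 453.60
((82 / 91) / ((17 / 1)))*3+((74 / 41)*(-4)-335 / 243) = -130069763 / 15412761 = -8.44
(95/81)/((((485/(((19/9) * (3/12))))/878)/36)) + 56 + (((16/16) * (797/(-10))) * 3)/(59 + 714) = 5832437413/60734610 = 96.03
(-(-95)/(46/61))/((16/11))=63745/736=86.61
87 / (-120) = -29 / 40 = -0.72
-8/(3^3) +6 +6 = 316/27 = 11.70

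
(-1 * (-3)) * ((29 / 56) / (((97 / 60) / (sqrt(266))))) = 15.67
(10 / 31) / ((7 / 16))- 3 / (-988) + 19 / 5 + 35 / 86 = 228048347 / 46095140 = 4.95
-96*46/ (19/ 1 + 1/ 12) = -52992/ 229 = -231.41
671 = 671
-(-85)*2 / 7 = 170 / 7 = 24.29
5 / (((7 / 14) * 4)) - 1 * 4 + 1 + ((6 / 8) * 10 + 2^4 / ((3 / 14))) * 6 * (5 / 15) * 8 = 7885 / 6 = 1314.17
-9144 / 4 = -2286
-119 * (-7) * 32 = 26656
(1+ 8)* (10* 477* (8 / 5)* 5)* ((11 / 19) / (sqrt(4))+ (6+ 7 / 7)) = 47566440 / 19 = 2503496.84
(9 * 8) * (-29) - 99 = -2187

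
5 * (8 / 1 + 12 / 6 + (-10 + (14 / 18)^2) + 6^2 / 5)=3161 / 81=39.02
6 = 6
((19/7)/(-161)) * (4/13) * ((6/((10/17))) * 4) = -15504/73255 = -0.21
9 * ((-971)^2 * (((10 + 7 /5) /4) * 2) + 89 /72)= 1934710177 /40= 48367754.42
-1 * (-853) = 853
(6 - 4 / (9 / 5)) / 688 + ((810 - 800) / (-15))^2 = 1393 / 3096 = 0.45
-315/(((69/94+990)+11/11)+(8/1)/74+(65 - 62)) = -1095570/3460061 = -0.32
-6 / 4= -3 / 2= -1.50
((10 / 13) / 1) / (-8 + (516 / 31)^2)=4805 / 1680692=0.00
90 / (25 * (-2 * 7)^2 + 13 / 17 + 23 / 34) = 3060 / 166649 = 0.02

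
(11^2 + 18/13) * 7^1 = 11137/13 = 856.69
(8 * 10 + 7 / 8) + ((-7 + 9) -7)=607 / 8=75.88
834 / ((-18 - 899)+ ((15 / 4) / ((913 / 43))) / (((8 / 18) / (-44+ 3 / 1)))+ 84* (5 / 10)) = -12183072 / 13020005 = -0.94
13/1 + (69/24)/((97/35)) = 10893/776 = 14.04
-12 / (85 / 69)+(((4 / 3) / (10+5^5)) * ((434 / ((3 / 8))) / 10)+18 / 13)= -259002686 / 31177575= -8.31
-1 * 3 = -3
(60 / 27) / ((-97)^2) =20 / 84681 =0.00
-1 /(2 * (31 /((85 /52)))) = -85 /3224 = -0.03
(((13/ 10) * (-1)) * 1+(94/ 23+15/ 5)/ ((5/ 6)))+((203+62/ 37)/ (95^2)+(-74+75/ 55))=-11051957317/ 168966050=-65.41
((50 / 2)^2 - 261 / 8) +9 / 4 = 594.62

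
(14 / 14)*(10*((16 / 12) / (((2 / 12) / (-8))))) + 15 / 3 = -635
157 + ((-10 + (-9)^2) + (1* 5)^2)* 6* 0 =157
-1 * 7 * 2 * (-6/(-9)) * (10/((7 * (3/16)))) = -71.11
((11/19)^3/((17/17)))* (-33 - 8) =-54571/6859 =-7.96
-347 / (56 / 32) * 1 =-1388 / 7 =-198.29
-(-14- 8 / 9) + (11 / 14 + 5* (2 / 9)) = 235 / 14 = 16.79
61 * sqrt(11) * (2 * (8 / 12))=244 * sqrt(11) / 3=269.75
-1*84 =-84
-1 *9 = -9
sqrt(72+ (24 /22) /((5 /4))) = 8.54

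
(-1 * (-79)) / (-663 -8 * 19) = -79 / 815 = -0.10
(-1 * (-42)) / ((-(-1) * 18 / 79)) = 553 / 3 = 184.33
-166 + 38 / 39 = -6436 / 39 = -165.03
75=75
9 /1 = 9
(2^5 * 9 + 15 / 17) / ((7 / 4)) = 19644 / 119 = 165.08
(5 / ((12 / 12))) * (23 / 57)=115 / 57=2.02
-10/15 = -2/3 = -0.67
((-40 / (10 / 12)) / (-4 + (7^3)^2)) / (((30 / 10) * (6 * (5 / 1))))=-8 / 1764675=-0.00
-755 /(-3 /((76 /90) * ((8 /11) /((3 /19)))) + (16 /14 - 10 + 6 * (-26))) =30526160 /6696689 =4.56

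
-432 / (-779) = 432 / 779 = 0.55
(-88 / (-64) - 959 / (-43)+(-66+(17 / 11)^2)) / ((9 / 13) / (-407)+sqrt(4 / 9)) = -2398587789 / 39940120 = -60.05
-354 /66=-59 /11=-5.36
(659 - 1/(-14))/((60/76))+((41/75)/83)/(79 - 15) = 834.82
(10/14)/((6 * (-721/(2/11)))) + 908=908.00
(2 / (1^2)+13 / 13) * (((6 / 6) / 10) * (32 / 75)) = 16 / 125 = 0.13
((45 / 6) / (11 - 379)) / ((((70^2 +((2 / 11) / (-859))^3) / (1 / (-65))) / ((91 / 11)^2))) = 341639640881 / 78012973995636608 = 0.00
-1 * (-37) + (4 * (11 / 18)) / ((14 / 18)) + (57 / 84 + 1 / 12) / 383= 40.14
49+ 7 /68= 3339 /68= 49.10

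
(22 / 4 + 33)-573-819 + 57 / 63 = -56809 / 42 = -1352.60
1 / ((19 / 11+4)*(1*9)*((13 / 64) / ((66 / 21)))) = 15488 / 51597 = 0.30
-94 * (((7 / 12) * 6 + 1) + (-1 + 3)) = -611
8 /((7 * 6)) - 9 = -185 /21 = -8.81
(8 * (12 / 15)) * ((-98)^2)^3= 28346956187648 / 5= 5669391237529.60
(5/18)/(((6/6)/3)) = 5/6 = 0.83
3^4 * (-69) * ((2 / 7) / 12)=-1863 / 14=-133.07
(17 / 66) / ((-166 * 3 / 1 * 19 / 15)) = -85 / 208164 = -0.00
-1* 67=-67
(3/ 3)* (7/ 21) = 0.33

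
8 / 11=0.73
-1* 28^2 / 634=-392 / 317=-1.24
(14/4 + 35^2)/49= 351/14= 25.07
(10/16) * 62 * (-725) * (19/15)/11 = -427025/132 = -3235.04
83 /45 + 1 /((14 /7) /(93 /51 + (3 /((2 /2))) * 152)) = 353057 /1530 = 230.76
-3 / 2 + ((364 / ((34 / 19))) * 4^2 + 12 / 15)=553161 / 170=3253.89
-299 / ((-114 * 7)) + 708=565283 / 798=708.37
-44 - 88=-132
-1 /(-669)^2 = -1 /447561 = -0.00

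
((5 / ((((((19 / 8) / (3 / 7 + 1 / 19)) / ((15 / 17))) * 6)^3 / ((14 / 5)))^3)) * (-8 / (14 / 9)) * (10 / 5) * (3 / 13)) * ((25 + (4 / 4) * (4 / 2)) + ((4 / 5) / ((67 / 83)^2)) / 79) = -6107786060471609888706366799872000000 / 46882573013716577068512818383206864763288789733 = -0.00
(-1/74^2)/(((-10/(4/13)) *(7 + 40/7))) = 7/15839330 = 0.00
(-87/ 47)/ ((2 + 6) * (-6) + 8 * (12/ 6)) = 87/ 1504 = 0.06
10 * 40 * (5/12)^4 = 15625/1296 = 12.06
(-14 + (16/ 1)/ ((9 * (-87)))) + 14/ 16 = -82343/ 6264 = -13.15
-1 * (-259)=259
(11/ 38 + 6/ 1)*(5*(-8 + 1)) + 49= -6503/ 38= -171.13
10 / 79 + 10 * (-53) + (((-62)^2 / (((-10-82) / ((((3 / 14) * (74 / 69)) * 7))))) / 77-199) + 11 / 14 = -670207863 / 919402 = -728.96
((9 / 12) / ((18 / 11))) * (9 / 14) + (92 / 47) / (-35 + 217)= 20899 / 68432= 0.31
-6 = -6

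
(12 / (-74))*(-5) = 30 / 37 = 0.81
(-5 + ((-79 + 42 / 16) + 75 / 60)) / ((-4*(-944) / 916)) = -146789 / 7552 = -19.44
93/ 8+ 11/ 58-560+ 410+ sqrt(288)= -32059/ 232+ 12 * sqrt(2)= -121.21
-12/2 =-6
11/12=0.92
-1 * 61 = -61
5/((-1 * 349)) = -5/349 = -0.01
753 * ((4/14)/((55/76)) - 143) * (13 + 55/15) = -1789695.19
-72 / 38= -1.89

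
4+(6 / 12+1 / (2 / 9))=9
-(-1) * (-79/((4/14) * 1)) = -276.50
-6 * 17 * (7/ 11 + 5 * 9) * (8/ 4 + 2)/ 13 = -204816/ 143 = -1432.28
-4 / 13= -0.31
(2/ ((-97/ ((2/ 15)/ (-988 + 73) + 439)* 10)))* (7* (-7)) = 295238377/ 6656625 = 44.35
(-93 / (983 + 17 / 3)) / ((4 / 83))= -23157 / 11864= -1.95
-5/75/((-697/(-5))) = -1/2091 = -0.00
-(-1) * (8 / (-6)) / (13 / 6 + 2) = -8 / 25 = -0.32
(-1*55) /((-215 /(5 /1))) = 55 /43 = 1.28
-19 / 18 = -1.06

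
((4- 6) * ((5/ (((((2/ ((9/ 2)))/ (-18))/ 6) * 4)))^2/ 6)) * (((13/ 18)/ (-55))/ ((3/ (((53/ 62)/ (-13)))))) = -193185/ 21824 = -8.85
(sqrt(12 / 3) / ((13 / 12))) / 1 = 24 / 13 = 1.85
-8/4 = -2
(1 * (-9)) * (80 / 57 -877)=149727 / 19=7880.37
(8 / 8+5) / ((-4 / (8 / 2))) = -6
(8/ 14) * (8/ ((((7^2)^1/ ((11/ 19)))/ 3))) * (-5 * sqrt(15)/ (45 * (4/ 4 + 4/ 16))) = -0.06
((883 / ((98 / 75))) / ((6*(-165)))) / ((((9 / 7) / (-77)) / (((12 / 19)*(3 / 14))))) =4415 / 798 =5.53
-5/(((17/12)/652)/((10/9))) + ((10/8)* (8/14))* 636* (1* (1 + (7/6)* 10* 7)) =12494080/357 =34997.42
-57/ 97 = -0.59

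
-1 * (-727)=727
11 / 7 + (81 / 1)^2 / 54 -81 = 589 / 14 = 42.07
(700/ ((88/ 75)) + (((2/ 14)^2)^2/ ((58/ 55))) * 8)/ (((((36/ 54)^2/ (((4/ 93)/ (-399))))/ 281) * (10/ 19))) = -51360363133/ 664817692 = -77.25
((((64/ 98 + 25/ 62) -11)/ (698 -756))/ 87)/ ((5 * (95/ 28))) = 30209/ 260058225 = 0.00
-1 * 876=-876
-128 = -128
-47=-47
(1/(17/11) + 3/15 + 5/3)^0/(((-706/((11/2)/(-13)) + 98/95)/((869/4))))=908105/6979592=0.13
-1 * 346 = -346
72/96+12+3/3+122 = 135.75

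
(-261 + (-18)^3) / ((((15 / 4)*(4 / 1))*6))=-677 / 10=-67.70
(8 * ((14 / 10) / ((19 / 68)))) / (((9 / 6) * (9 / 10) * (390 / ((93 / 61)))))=236096 / 2034045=0.12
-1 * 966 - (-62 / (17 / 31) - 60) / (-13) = -216428 / 221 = -979.31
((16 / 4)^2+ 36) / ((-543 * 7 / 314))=-16328 / 3801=-4.30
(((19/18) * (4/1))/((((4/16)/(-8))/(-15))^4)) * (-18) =-4034396160000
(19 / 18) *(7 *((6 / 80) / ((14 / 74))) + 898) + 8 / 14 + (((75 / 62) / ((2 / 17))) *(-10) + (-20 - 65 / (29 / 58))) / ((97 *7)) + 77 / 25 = 72298046417 / 75776400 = 954.10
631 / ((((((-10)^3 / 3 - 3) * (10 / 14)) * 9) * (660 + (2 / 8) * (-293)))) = -17668 / 35521845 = -0.00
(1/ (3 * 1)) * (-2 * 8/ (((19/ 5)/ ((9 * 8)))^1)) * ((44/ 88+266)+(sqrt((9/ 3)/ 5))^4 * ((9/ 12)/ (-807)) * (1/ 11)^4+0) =-10076076752736/ 374150755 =-26930.53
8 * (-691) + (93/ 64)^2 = -22634039/ 4096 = -5525.89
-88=-88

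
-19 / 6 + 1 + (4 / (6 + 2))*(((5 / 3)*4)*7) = 127 / 6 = 21.17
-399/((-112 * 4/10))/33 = 95/352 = 0.27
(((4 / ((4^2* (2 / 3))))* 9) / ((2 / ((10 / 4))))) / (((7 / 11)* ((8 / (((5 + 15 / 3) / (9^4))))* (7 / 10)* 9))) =1375 / 6858432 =0.00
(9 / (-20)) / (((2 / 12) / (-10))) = 27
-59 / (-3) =59 / 3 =19.67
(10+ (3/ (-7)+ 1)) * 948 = 10021.71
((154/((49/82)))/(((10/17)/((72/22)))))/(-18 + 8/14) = -25092/305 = -82.27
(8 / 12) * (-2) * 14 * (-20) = 1120 / 3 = 373.33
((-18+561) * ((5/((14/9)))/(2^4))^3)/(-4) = -1.10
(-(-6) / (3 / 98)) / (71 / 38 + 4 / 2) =152 / 3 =50.67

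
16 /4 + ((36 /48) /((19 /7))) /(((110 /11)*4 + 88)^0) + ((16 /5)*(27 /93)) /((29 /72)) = 2248843 /341620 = 6.58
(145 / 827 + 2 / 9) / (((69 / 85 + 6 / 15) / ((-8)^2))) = 16096960 / 766629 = 21.00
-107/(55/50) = -1070/11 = -97.27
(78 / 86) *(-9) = -351 / 43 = -8.16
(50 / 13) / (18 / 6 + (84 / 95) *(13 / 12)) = 2375 / 2444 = 0.97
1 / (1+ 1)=1 / 2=0.50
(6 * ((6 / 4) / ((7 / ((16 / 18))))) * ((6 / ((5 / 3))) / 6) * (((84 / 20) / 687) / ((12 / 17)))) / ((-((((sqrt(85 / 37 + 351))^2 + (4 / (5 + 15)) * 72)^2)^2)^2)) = -933002354947765625 / 52493171829658753730100447520994625585152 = -0.00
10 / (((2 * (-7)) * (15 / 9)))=-3 / 7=-0.43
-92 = -92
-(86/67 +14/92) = -4425/3082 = -1.44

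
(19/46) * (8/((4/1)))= 19/23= 0.83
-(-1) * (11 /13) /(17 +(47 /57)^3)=2037123 /42277352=0.05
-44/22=-2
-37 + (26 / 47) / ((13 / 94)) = -33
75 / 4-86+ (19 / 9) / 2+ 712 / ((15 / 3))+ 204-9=48817 / 180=271.21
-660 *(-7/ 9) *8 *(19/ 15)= 46816/ 9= 5201.78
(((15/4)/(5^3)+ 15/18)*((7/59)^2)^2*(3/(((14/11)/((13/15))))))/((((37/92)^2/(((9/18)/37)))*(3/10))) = 363256894/3732450122025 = 0.00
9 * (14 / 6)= 21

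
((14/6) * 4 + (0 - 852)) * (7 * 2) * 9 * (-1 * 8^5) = 3479175168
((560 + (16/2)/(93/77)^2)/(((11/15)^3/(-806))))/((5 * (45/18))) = -92457.29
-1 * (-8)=8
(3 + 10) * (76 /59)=988 /59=16.75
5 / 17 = 0.29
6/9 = 0.67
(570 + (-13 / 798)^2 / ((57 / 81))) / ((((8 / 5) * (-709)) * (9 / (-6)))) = 1277146645 / 3812616304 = 0.33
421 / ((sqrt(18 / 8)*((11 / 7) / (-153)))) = -300594 / 11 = -27326.73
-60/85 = -0.71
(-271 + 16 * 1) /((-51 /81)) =405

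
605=605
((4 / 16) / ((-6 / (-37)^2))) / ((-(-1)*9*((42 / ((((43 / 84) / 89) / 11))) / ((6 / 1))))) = -58867 / 124340832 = -0.00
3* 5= 15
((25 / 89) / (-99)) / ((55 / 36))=-20 / 10769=-0.00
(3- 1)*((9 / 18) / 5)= 1 / 5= 0.20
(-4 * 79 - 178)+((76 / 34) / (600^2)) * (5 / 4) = -1209311981 / 2448000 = -494.00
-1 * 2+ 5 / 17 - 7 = -148 / 17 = -8.71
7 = 7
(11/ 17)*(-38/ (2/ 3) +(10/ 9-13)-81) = -14839/ 153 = -96.99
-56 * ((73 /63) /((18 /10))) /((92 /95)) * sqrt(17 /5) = -13870 * sqrt(85) /1863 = -68.64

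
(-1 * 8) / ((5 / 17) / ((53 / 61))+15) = -1802 / 3455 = -0.52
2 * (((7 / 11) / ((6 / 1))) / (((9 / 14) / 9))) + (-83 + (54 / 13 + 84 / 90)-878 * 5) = -9577303 / 2145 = -4464.94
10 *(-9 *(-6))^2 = 29160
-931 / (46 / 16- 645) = 7448 / 5137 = 1.45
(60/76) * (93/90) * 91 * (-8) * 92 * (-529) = 549169712/19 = 28903669.05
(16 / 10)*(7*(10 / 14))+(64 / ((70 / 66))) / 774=36472 / 4515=8.08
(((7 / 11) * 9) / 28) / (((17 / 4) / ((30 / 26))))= 135 / 2431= 0.06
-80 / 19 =-4.21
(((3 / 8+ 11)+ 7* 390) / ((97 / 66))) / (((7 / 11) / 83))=94394157 / 388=243283.91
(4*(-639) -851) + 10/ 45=-30661/ 9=-3406.78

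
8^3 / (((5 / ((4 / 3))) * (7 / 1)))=2048 / 105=19.50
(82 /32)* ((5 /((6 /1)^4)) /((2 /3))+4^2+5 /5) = 602413 /13824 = 43.58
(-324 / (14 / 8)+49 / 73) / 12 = -94265 / 6132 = -15.37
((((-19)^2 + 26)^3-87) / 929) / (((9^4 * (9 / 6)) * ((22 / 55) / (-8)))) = -772806880 / 6095169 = -126.79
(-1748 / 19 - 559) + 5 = -646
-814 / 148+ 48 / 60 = -47 / 10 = -4.70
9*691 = 6219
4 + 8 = 12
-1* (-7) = 7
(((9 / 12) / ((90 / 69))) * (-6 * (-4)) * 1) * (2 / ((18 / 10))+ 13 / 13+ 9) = 460 / 3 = 153.33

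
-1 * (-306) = 306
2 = 2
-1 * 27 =-27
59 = 59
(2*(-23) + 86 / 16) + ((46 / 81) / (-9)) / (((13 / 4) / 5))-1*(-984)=71515559 / 75816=943.28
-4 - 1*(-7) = 3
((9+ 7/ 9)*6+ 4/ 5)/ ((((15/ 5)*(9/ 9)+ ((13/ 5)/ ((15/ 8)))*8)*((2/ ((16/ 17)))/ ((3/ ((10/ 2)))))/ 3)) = 64224/ 17969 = 3.57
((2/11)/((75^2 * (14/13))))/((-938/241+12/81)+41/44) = -37596/3522491875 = -0.00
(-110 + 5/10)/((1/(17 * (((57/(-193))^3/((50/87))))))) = 59984197893/718905700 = 83.44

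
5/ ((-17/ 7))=-35/ 17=-2.06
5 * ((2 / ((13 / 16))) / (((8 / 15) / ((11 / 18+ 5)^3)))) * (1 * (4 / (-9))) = -51515050 / 28431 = -1811.93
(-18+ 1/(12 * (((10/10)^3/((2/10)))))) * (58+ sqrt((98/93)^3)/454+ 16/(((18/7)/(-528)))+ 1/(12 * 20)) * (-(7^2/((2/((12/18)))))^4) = -4130593314.60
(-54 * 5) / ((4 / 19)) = -2565 / 2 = -1282.50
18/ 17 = 1.06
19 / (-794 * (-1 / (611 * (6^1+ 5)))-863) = -127699 / 5799429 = -0.02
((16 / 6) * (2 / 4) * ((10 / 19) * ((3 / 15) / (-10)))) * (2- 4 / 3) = -8 / 855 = -0.01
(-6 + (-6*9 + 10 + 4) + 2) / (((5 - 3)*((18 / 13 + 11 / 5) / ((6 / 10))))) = -858 / 233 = -3.68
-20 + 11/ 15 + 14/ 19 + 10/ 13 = -65803/ 3705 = -17.76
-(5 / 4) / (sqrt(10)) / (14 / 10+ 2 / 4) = -5 * sqrt(10) / 76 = -0.21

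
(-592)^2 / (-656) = -21904 / 41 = -534.24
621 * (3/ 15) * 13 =8073/ 5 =1614.60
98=98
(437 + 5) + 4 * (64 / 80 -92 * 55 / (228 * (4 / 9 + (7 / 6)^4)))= 114979638 / 282815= 406.55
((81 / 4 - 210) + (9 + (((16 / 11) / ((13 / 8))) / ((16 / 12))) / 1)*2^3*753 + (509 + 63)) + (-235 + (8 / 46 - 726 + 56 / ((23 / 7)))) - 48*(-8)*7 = 794445469 / 13156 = 60386.55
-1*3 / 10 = -3 / 10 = -0.30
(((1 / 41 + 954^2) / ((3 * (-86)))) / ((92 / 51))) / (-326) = 634350869 / 105751792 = 6.00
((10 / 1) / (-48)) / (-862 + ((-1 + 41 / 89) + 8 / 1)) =445 / 1825296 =0.00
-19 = -19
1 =1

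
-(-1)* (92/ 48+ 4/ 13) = 347/ 156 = 2.22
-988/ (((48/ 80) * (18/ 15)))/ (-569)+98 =514208/ 5121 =100.41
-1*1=-1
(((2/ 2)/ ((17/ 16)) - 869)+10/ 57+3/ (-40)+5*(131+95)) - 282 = -773587/ 38760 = -19.96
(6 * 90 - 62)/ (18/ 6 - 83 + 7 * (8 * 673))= 239/ 18804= 0.01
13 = 13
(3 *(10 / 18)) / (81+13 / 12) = 4 / 197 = 0.02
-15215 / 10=-3043 / 2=-1521.50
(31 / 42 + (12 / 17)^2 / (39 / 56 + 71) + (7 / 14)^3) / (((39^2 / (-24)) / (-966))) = 7801753042 / 588289845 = 13.26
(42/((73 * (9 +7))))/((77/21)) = 63/6424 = 0.01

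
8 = 8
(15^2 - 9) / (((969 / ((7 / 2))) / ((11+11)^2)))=121968 / 323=377.61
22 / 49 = 0.45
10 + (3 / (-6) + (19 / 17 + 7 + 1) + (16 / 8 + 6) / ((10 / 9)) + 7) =32.82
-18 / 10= -9 / 5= -1.80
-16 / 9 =-1.78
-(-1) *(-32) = -32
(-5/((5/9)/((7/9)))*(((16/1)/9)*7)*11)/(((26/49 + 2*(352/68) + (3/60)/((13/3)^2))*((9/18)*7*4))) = -1734372640/275855193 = -6.29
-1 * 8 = -8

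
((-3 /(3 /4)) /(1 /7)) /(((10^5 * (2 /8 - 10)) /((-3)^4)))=189 /81250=0.00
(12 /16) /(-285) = -1 /380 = -0.00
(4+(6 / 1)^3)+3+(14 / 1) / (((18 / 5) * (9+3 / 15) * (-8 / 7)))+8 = 763847 / 3312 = 230.63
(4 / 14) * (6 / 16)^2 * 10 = 45 / 112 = 0.40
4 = 4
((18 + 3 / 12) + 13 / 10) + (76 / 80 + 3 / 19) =785 / 38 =20.66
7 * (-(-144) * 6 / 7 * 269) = 232416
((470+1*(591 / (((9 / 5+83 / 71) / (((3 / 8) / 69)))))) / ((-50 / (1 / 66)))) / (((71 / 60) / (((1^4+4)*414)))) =-822237525 / 3292696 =-249.72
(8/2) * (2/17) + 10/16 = 149/136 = 1.10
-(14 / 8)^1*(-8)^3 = 896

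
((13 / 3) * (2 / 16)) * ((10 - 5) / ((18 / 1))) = 65 / 432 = 0.15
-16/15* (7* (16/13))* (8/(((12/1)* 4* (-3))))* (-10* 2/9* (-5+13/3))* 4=28672/9477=3.03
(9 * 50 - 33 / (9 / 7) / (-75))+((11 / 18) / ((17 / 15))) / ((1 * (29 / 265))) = 455.27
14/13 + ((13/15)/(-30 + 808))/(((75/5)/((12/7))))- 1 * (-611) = 1625018663/2654925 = 612.08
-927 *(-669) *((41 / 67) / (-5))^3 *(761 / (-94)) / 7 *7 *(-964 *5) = -15677944296824646 / 353396525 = -44363606.28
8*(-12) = -96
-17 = -17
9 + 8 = 17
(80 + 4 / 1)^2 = 7056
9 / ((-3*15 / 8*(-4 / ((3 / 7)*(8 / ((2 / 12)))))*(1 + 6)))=288 / 245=1.18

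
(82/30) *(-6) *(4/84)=-82/105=-0.78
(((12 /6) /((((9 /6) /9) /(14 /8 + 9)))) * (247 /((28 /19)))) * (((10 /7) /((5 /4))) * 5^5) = 3783731250 /49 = 77219005.10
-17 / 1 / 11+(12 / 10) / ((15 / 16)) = -73 / 275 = -0.27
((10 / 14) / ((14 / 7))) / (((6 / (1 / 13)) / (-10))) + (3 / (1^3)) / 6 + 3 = 943 / 273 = 3.45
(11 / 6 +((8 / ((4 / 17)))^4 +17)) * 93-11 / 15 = 3728429963 / 30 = 124280998.77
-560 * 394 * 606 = -133707840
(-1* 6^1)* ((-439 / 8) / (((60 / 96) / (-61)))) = -32134.80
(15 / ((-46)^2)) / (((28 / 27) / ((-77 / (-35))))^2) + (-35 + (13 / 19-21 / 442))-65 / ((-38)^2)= -22748970433233 / 661761056320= -34.38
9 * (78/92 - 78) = -31941/46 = -694.37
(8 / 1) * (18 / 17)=144 / 17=8.47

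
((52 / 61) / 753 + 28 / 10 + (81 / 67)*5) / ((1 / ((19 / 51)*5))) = 16.48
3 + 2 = 5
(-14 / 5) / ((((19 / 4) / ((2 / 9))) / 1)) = -112 / 855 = -0.13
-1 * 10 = -10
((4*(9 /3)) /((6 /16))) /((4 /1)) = 8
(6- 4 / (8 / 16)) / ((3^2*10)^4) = -1 / 32805000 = -0.00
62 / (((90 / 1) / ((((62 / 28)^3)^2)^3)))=21670662219970396194714277471 / 19209548439478653419520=1128119.29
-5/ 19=-0.26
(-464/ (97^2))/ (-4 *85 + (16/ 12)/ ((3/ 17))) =261/ 1759483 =0.00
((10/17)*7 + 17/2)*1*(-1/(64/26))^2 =72501/34816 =2.08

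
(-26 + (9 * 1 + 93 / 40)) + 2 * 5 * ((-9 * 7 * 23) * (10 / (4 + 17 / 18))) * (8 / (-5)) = 166872557 / 3560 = 46874.31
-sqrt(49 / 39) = -7*sqrt(39) / 39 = -1.12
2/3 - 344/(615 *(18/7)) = 2486/5535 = 0.45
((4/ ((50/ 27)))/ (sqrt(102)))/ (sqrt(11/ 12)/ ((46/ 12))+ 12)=-207 * sqrt(374)/ 10786925+ 19044 * sqrt(102)/ 10786925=0.02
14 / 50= 7 / 25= 0.28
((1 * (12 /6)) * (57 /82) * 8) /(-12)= -38 /41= -0.93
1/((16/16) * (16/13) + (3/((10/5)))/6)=52/77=0.68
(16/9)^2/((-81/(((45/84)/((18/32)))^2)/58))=-5939200/2893401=-2.05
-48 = -48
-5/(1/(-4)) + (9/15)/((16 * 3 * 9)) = 14401/720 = 20.00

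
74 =74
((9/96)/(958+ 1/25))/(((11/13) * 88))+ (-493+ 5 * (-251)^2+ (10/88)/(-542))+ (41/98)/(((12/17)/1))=9295519161518845363/29555316333312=314512.59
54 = 54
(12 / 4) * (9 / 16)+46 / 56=281 / 112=2.51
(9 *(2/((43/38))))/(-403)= -684/17329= -0.04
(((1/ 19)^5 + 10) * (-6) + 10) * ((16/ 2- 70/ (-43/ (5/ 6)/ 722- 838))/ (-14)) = 756949815036756/ 26219494022267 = 28.87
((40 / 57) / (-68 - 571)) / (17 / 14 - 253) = 112 / 25678215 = 0.00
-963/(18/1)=-107/2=-53.50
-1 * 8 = -8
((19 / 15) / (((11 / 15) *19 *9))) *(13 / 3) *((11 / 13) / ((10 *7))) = 1 / 1890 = 0.00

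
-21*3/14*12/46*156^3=-102503232/23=-4456662.26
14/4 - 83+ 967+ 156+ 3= 2093/2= 1046.50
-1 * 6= -6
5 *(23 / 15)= 23 / 3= 7.67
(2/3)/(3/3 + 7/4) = 8/33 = 0.24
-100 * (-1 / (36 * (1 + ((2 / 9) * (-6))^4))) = 225 / 337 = 0.67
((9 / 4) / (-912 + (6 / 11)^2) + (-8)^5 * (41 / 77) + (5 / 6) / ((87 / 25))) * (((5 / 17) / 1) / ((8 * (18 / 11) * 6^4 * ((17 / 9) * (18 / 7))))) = -8892372545275 / 142795685044224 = -0.06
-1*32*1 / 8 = -4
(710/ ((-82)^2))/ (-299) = -355/ 1005238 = -0.00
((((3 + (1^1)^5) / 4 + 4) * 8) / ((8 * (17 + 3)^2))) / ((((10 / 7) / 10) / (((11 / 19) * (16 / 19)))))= 77 / 1805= 0.04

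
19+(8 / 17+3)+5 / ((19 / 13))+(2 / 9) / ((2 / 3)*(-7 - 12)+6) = 250567 / 9690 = 25.86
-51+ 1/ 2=-101/ 2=-50.50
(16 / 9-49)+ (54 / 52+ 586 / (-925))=-10133599 / 216450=-46.82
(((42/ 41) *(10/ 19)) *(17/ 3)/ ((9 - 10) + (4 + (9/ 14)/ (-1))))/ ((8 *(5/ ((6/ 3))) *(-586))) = -833/ 7532151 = -0.00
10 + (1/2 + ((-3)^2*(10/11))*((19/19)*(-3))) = -309/22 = -14.05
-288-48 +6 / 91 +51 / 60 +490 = 281947 / 1820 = 154.92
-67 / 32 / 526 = -67 / 16832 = -0.00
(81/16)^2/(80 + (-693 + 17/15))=-98415/2349568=-0.04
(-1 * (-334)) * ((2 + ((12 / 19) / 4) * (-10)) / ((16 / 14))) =2338 / 19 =123.05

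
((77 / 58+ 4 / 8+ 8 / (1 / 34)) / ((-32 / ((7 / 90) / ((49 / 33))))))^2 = 847799689 / 4219801600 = 0.20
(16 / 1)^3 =4096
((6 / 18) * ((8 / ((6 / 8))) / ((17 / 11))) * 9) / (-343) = -352 / 5831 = -0.06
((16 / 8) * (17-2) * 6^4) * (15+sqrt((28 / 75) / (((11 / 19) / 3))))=637277.39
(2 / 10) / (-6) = -1 / 30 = -0.03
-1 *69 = -69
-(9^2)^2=-6561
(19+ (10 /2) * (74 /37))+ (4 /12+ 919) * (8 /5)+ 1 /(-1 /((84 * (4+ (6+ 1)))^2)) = -12784141 /15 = -852276.07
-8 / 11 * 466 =-3728 / 11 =-338.91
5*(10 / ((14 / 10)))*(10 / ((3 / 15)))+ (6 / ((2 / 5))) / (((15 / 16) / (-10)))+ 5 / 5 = 11387 / 7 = 1626.71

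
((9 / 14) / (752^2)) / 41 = 9 / 324599296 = 0.00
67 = 67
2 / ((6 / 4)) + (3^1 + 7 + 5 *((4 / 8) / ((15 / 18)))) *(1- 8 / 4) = -35 / 3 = -11.67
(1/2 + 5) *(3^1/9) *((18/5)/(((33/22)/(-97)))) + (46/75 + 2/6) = -31939/75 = -425.85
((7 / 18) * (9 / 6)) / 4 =7 / 48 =0.15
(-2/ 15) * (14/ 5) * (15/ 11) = -0.51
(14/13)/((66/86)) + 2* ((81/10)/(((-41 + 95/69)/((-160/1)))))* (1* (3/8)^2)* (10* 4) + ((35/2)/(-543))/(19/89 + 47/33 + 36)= 8668058882416301/23467222722372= 369.37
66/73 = 0.90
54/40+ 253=5087/20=254.35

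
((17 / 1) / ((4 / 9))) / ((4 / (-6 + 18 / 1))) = 459 / 4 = 114.75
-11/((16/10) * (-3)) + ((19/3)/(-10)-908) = -906.34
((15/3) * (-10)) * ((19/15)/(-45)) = 38/27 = 1.41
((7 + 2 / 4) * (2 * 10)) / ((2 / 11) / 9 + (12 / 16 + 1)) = 59400 / 701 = 84.74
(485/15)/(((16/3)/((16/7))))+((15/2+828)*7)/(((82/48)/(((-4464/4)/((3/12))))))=-4386090295/287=-15282544.58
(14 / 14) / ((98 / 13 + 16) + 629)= 13 / 8483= 0.00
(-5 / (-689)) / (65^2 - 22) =5 / 2895867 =0.00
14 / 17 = 0.82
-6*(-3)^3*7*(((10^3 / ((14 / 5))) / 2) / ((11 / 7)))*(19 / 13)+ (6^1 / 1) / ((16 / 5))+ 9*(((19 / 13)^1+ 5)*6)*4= 217058817 / 1144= 189736.73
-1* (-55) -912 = -857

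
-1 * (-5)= 5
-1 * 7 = -7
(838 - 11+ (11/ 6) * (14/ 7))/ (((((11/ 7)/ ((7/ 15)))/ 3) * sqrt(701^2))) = 122108/ 115665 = 1.06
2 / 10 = 1 / 5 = 0.20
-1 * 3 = -3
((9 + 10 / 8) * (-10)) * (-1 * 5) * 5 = 5125 / 2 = 2562.50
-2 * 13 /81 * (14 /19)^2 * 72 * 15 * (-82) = 16714880 /1083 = 15433.87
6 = 6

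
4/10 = 2/5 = 0.40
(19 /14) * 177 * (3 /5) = 10089 /70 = 144.13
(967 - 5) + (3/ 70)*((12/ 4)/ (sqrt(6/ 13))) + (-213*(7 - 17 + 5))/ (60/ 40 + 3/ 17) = 3*sqrt(78)/ 140 + 30348/ 19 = 1597.45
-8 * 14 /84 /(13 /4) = -16 /39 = -0.41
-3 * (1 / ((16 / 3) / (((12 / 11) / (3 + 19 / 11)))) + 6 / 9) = -443 / 208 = -2.13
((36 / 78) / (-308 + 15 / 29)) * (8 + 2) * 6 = -10440 / 115921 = -0.09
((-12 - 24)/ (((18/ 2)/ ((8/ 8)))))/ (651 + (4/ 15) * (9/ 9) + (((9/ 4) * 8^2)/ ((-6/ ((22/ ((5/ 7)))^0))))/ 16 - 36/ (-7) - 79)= -0.01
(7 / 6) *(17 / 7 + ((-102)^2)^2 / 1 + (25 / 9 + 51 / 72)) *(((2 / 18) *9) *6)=54554583845 / 72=757702553.40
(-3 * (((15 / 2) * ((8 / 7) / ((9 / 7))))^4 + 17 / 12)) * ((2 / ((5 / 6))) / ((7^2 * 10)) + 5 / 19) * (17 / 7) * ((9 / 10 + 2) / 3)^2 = -57128291453197 / 15836310000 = -3607.42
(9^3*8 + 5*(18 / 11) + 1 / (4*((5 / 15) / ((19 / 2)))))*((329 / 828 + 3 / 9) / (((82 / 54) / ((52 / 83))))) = 1103737635 / 626152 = 1762.73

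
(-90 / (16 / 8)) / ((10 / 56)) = -252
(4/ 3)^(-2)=9/ 16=0.56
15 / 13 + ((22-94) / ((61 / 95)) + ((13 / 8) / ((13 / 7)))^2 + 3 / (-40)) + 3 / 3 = -27732587 / 253760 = -109.29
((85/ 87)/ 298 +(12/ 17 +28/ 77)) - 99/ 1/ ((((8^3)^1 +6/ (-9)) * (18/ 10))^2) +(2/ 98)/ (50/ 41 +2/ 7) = 1561433976547943/ 1437468668908272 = 1.09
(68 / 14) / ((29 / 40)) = 1360 / 203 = 6.70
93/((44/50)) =105.68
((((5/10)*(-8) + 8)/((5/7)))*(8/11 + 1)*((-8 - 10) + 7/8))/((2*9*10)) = -18221/19800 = -0.92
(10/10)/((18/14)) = 7/9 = 0.78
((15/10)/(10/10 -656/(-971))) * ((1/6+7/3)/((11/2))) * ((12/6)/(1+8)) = 4855/53691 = 0.09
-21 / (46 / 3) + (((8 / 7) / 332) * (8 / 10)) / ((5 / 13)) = -910291 / 668150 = -1.36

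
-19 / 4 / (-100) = 0.05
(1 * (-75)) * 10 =-750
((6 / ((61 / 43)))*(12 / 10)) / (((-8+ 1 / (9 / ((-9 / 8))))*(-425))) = 12384 / 8425625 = 0.00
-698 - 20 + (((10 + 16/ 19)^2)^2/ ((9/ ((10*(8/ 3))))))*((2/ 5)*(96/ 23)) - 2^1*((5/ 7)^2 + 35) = 89314684686982/ 1321845903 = 67568.15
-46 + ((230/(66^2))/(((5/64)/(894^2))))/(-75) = -65777194/9075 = -7248.18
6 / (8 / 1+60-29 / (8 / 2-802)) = 4788 / 54293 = 0.09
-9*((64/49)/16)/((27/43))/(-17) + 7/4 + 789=7905025/9996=790.82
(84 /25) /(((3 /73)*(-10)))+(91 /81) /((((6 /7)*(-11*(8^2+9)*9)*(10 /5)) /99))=-72596657 /8869500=-8.18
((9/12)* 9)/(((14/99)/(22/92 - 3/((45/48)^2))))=-9757341/64400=-151.51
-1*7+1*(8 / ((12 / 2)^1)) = -17 / 3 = -5.67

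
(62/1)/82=0.76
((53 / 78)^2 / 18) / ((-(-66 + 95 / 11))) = 30899 / 69102072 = 0.00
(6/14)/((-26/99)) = -1.63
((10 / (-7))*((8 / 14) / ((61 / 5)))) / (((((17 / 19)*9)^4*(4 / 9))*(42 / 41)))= -133579025 / 3821804114121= -0.00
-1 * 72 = -72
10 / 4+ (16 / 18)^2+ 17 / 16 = 5641 / 1296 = 4.35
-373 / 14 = -26.64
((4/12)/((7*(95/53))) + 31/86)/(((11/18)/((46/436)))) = 4581807/68570810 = 0.07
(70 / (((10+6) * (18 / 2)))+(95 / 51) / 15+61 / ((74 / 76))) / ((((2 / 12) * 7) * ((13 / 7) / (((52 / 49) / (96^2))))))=318319 / 94682112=0.00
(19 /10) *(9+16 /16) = 19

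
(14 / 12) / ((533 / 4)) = 14 / 1599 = 0.01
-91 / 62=-1.47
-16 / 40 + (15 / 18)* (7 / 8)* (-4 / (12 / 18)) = -191 / 40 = -4.78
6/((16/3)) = 9/8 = 1.12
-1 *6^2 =-36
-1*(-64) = 64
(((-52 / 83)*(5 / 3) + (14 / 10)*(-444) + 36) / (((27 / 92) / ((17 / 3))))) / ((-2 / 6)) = 1142301808 / 33615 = 33981.91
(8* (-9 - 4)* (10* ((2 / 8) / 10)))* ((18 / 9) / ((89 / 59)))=-3068 / 89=-34.47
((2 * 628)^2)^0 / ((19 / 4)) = 4 / 19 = 0.21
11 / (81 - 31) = 11 / 50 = 0.22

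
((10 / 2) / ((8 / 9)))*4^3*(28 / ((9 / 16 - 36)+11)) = -161280 / 391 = -412.48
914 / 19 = 48.11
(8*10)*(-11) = -880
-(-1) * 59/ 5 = 59/ 5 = 11.80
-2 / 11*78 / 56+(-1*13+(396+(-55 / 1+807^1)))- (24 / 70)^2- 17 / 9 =274746163 / 242550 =1132.74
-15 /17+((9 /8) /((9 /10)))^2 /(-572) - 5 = -915625 /155584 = -5.89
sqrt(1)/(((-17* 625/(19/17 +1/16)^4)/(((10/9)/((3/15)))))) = -1179716409/1163146854400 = -0.00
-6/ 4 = -3/ 2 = -1.50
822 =822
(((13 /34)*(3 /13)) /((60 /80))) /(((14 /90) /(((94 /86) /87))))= 1410 /148393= 0.01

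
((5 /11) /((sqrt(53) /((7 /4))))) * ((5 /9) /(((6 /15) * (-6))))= -875 * sqrt(53) /251856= -0.03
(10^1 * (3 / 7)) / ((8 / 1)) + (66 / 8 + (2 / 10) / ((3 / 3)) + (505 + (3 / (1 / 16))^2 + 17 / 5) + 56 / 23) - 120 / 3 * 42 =1841551 / 1610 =1143.82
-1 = -1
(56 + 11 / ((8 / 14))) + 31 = 425 / 4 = 106.25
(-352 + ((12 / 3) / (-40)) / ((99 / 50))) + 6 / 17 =-351.70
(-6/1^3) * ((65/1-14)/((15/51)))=-1040.40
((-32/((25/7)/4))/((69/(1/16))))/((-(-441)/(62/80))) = -31/543375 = -0.00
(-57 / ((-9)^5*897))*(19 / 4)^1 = 361 / 70622604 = 0.00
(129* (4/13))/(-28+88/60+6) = -1935/1001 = -1.93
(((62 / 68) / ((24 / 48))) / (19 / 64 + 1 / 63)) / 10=0.58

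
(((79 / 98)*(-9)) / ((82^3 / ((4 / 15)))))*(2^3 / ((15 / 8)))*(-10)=2528 / 16885645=0.00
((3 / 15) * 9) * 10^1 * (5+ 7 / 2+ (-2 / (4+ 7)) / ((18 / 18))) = 1647 / 11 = 149.73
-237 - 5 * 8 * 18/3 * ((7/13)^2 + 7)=-335733/169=-1986.59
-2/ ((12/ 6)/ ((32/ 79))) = -32/ 79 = -0.41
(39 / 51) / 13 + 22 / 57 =431 / 969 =0.44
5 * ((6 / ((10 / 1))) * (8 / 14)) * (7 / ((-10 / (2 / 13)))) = -12 / 65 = -0.18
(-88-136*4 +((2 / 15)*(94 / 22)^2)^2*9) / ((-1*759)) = 211809076 / 277812975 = 0.76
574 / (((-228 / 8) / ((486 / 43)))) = -185976 / 817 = -227.63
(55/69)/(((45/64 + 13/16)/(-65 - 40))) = -55.22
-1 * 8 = -8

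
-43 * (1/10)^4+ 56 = 559957/10000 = 56.00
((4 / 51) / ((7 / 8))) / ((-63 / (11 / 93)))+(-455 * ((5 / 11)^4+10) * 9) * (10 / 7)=-1799153870002882 / 30624037983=-58749.73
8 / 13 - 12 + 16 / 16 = -10.38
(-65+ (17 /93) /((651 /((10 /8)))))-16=-19615847 /242172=-81.00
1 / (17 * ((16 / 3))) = 3 / 272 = 0.01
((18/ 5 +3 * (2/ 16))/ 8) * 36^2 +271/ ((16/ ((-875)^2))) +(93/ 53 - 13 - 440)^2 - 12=2960018063159/ 224720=13172027.69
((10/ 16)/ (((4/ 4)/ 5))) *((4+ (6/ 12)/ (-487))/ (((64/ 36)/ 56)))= 6134625/ 15584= 393.65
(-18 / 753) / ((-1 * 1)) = 6 / 251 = 0.02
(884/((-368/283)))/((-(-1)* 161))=-62543/14812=-4.22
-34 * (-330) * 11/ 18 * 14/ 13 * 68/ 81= 19582640/ 3159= 6199.00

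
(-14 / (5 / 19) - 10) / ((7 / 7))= -316 / 5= -63.20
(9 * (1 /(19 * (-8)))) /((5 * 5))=-9 /3800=-0.00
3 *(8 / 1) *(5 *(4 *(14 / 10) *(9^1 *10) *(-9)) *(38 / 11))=-20684160 / 11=-1880378.18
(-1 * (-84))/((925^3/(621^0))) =84/791453125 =0.00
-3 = -3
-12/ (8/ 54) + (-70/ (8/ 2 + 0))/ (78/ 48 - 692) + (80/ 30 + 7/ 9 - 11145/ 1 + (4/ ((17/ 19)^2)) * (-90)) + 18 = -7972219867/ 684063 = -11654.22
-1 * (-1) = 1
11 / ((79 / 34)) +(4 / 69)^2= 1781878 / 376119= 4.74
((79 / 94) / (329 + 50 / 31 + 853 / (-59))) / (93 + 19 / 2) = 144491 / 5571419480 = 0.00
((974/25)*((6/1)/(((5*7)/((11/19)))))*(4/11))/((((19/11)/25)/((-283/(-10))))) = 36384744/63175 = 575.94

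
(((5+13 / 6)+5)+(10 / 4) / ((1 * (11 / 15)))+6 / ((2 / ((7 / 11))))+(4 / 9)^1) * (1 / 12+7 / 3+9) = 243175 / 1188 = 204.69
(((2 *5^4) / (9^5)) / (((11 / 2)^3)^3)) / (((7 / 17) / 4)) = 0.00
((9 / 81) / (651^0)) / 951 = 1 / 8559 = 0.00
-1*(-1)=1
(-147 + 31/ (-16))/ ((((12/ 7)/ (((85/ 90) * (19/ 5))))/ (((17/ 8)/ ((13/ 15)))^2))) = -7785606535/ 4153344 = -1874.54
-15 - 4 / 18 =-137 / 9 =-15.22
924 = 924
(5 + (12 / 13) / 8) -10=-127 / 26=-4.88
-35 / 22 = -1.59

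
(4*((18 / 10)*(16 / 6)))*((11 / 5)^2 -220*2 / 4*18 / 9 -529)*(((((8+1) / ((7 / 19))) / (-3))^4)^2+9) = -39802156879620227328 / 144120025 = -276173674543.98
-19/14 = -1.36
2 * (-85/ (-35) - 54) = -722/ 7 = -103.14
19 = 19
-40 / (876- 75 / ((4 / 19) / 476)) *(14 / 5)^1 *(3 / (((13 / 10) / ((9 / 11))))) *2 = 20160 / 8041319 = 0.00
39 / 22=1.77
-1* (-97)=97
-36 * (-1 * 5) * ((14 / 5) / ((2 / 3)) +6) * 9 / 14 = 8262 / 7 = 1180.29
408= 408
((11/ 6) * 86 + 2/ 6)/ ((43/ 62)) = 9796/ 43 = 227.81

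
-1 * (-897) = 897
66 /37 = 1.78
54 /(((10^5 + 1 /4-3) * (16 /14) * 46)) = 0.00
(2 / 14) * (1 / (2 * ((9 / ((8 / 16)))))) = 1 / 252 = 0.00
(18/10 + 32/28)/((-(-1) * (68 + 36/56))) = 206/4805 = 0.04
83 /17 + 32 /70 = 3177 /595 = 5.34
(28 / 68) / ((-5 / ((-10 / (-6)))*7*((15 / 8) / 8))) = -64 / 765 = -0.08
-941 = -941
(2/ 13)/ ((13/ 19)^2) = 722/ 2197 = 0.33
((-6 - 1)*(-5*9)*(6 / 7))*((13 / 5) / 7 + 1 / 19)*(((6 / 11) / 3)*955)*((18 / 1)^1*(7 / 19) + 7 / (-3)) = 339330600 / 3971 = 85452.18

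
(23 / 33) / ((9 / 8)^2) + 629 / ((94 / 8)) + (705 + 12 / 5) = 478329107 / 628155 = 761.48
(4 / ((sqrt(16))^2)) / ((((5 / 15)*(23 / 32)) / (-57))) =-1368 / 23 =-59.48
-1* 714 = -714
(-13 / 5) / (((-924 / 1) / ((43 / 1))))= 559 / 4620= 0.12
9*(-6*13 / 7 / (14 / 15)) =-5265 / 49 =-107.45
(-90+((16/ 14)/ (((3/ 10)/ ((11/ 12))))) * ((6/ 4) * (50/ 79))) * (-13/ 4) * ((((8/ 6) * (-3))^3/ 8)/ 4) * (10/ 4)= -4673825/ 3318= -1408.63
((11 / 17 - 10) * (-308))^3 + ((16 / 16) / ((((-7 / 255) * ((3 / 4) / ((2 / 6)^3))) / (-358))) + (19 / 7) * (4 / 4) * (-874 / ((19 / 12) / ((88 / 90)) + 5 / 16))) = 110987819797295968 / 4642785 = 23905440333.18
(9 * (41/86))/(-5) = -369/430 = -0.86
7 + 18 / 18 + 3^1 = 11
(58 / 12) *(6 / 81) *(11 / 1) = 319 / 81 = 3.94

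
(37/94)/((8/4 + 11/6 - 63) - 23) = -111/23171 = -0.00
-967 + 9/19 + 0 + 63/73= -1339375/1387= -965.66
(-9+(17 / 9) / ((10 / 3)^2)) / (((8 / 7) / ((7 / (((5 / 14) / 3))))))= -908607 / 2000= -454.30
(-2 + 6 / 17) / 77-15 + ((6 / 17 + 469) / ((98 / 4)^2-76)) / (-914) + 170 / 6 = 13.31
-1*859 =-859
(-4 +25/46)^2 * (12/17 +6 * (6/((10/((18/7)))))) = 37466442/314755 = 119.03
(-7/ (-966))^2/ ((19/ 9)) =1/ 40204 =0.00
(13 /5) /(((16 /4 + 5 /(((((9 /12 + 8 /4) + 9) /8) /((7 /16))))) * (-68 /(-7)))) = 4277 /87720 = 0.05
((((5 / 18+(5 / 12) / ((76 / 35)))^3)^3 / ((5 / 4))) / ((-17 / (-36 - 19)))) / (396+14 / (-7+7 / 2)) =0.00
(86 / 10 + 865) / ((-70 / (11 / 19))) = -3432 / 475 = -7.23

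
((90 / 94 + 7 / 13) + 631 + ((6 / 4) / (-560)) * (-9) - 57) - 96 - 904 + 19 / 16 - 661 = -742003033 / 684320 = -1084.29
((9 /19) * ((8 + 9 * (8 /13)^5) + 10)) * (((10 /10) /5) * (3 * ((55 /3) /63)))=1.55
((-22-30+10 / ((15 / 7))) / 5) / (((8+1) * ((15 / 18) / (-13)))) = 3692 / 225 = 16.41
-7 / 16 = -0.44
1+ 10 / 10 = 2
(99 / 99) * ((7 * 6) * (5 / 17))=210 / 17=12.35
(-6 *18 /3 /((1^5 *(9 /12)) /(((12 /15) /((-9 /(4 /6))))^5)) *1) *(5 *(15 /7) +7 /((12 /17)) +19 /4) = 279445504 /313882340625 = 0.00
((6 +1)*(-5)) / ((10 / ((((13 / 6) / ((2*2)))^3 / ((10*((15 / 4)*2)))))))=-15379 / 2073600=-0.01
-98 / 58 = -49 / 29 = -1.69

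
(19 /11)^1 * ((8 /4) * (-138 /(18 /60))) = -1589.09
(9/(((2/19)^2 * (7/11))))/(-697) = -35739/19516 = -1.83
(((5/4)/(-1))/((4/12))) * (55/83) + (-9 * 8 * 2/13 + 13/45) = -2577877/194220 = -13.27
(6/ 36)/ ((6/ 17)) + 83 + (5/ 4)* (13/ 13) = 1525/ 18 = 84.72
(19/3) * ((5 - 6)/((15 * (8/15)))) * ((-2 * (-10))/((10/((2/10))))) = -19/60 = -0.32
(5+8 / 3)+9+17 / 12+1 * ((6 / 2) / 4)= 113 / 6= 18.83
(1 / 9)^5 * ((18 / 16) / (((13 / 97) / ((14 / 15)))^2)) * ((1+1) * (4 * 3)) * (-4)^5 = -1888423936 / 83160675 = -22.71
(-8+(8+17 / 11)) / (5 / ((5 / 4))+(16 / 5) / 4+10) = 85 / 814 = 0.10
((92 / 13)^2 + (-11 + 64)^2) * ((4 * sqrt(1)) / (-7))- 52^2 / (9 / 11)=-52581812 / 10647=-4938.65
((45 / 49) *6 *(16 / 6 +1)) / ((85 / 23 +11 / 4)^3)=770901120 / 10217864993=0.08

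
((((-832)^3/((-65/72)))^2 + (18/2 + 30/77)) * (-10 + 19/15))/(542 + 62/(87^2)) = -258939030334848225783339339/39486177500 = -6557713274090616.29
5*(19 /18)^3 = 5.88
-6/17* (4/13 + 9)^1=-726/221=-3.29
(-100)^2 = 10000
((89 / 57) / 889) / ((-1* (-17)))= 89 / 861441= 0.00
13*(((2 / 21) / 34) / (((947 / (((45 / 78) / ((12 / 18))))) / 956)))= 3585 / 112693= 0.03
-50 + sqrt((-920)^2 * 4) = 1790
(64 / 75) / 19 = 64 / 1425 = 0.04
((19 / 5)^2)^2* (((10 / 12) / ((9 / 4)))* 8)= 2085136 / 3375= 617.82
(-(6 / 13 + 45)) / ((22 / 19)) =-11229 / 286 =-39.26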